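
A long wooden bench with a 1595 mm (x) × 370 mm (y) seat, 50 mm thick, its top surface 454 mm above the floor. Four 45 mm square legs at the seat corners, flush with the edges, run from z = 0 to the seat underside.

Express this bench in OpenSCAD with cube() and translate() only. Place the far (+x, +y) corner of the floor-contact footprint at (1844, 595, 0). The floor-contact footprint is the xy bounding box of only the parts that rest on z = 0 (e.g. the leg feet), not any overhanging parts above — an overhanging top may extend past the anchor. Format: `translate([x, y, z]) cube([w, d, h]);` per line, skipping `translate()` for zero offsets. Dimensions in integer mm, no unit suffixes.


translate([249, 225, 404]) cube([1595, 370, 50]);
translate([249, 225, 0]) cube([45, 45, 404]);
translate([249, 550, 0]) cube([45, 45, 404]);
translate([1799, 225, 0]) cube([45, 45, 404]);
translate([1799, 550, 0]) cube([45, 45, 404]);


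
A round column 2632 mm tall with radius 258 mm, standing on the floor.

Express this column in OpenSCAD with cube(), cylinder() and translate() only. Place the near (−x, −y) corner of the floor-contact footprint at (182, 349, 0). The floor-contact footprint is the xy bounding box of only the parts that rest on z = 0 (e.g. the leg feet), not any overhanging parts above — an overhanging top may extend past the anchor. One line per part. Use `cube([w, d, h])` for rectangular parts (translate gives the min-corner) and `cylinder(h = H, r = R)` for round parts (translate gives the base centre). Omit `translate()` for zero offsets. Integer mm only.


translate([440, 607, 0]) cylinder(h = 2632, r = 258);


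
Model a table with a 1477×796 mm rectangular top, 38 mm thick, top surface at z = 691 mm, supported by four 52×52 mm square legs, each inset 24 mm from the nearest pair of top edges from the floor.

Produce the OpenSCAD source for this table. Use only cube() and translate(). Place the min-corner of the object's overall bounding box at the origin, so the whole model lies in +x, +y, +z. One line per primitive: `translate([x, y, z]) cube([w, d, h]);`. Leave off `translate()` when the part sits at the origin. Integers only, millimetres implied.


// leg_h = 691 - 38 = 653
translate([0, 0, 653]) cube([1477, 796, 38]);
translate([24, 24, 0]) cube([52, 52, 653]);
translate([1401, 24, 0]) cube([52, 52, 653]);
translate([24, 720, 0]) cube([52, 52, 653]);
translate([1401, 720, 0]) cube([52, 52, 653]);


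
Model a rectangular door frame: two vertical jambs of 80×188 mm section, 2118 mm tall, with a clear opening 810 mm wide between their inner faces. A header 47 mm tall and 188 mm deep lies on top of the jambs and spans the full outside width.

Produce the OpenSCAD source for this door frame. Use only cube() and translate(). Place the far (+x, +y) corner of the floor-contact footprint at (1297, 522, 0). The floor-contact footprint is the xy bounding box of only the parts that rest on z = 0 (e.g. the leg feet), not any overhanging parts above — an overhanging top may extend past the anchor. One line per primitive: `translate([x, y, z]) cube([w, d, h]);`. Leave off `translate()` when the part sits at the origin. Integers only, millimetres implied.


translate([327, 334, 0]) cube([80, 188, 2118]);
translate([1217, 334, 0]) cube([80, 188, 2118]);
translate([327, 334, 2118]) cube([970, 188, 47]);


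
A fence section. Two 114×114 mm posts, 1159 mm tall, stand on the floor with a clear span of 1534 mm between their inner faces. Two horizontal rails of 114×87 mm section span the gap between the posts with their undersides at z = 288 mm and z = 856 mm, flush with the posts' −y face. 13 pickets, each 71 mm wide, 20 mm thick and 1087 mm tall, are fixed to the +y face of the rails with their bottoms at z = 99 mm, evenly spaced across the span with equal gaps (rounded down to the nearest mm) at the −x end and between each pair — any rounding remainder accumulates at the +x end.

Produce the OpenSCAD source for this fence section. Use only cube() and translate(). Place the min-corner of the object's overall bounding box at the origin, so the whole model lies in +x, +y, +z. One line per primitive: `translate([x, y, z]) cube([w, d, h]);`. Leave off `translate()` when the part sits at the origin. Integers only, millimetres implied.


cube([114, 114, 1159]);
translate([1648, 0, 0]) cube([114, 114, 1159]);
translate([114, 0, 288]) cube([1534, 114, 87]);
translate([114, 0, 856]) cube([1534, 114, 87]);
translate([157, 114, 99]) cube([71, 20, 1087]);
translate([271, 114, 99]) cube([71, 20, 1087]);
translate([385, 114, 99]) cube([71, 20, 1087]);
translate([499, 114, 99]) cube([71, 20, 1087]);
translate([613, 114, 99]) cube([71, 20, 1087]);
translate([727, 114, 99]) cube([71, 20, 1087]);
translate([841, 114, 99]) cube([71, 20, 1087]);
translate([955, 114, 99]) cube([71, 20, 1087]);
translate([1069, 114, 99]) cube([71, 20, 1087]);
translate([1183, 114, 99]) cube([71, 20, 1087]);
translate([1297, 114, 99]) cube([71, 20, 1087]);
translate([1411, 114, 99]) cube([71, 20, 1087]);
translate([1525, 114, 99]) cube([71, 20, 1087]);


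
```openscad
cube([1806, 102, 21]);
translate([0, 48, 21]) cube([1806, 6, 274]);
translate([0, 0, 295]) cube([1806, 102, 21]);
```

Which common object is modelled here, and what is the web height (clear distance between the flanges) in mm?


An I-beam. The web height is 274 mm.

Two wide flanges with a thin centred web — an I-beam. Overall 316 mm minus two 21 mm flanges gives a web of 316 − 2·21 = 274 mm.


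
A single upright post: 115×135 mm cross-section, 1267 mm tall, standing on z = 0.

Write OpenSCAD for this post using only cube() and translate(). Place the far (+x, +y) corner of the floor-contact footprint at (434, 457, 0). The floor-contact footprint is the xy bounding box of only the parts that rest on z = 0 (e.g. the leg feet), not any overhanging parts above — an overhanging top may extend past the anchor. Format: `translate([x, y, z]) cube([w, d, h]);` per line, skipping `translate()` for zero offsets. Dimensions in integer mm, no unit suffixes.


translate([319, 322, 0]) cube([115, 135, 1267]);


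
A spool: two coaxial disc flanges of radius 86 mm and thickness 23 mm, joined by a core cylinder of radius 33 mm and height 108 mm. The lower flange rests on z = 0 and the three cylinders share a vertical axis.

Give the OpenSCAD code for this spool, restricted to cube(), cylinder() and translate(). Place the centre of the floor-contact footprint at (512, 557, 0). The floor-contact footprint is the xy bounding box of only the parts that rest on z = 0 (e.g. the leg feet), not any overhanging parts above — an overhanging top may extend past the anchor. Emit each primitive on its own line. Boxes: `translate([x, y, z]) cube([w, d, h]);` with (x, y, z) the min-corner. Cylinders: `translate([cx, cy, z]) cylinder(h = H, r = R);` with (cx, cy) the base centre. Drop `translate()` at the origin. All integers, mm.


translate([512, 557, 0]) cylinder(h = 23, r = 86);
translate([512, 557, 23]) cylinder(h = 108, r = 33);
translate([512, 557, 131]) cylinder(h = 23, r = 86);


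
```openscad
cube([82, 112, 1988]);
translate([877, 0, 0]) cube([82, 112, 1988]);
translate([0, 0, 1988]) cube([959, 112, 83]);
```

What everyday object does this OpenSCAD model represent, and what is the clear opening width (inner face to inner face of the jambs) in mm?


A door frame. The clear opening width is 795 mm.

Two 1988 mm tall posts with a header on top — a door frame. The left jamb is 82 mm wide at x = 0; the right jamb starts at x = 877. The clear opening is 877 − 82 = 795 mm.


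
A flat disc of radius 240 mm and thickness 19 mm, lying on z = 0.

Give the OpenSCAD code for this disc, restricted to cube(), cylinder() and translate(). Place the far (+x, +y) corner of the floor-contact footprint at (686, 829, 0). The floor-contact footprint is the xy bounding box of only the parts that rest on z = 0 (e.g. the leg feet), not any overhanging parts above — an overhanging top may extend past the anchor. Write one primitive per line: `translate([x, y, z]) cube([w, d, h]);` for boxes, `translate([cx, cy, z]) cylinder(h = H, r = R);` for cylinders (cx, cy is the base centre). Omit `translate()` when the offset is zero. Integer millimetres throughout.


translate([446, 589, 0]) cylinder(h = 19, r = 240);


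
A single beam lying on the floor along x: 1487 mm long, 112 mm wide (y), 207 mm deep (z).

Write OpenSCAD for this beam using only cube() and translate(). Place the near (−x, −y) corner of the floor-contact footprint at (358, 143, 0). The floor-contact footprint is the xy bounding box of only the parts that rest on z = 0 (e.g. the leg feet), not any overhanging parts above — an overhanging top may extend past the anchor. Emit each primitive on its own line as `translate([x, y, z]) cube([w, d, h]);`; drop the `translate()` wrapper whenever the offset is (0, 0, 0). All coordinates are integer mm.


translate([358, 143, 0]) cube([1487, 112, 207]);


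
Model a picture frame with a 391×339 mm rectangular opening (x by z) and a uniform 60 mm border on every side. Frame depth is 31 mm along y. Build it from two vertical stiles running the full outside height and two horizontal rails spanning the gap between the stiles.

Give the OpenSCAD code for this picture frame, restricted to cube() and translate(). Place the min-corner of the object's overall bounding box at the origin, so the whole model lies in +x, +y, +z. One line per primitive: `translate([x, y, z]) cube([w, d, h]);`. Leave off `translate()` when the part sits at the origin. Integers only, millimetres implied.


cube([60, 31, 459]);
translate([451, 0, 0]) cube([60, 31, 459]);
translate([60, 0, 0]) cube([391, 31, 60]);
translate([60, 0, 399]) cube([391, 31, 60]);


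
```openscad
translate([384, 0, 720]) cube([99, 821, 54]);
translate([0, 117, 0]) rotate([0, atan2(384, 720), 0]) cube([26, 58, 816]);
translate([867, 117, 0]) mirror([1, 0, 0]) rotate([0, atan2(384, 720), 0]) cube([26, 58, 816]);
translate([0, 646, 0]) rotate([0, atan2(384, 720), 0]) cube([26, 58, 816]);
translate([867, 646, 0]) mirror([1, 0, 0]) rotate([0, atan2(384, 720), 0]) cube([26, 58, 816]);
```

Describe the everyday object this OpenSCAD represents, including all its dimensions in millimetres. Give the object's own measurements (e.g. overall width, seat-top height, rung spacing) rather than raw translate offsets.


A sawhorse. A 99×821×54 mm beam (x, y, z) sits on two A-frame leg pairs. Each pair is two raked legs of 26×58 mm section (58 mm along y) splaying symmetrically in x. Each leg rises 720 mm vertically over 384 mm of horizontal reach and is 816 mm long along its own axis. Every leg's outer bottom edge rests on the floor and its outer top edge meets a bottom edge of the beam — the left legs (tilting toward +x) meet the beam's −x bottom edge, the right legs (their mirror images, tilting toward −x) meet its +x bottom edge — so the leg tops tuck under the beam, the beam's underside is 720 mm above the floor, and the feet are 867 mm apart outside-to-outside with the beam centred between them. The two leg pairs are set in 117 mm from either end of the beam.


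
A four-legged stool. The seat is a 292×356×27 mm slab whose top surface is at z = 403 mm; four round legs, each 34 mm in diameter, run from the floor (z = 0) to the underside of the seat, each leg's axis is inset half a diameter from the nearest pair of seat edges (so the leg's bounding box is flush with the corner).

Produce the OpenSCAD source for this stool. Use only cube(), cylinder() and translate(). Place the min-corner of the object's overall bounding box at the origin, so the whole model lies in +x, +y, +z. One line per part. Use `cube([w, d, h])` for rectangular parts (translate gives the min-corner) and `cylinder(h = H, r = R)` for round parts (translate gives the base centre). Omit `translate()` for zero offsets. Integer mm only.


translate([0, 0, 376]) cube([292, 356, 27]);
translate([17, 17, 0]) cylinder(h = 376, r = 17);
translate([275, 17, 0]) cylinder(h = 376, r = 17);
translate([17, 339, 0]) cylinder(h = 376, r = 17);
translate([275, 339, 0]) cylinder(h = 376, r = 17);


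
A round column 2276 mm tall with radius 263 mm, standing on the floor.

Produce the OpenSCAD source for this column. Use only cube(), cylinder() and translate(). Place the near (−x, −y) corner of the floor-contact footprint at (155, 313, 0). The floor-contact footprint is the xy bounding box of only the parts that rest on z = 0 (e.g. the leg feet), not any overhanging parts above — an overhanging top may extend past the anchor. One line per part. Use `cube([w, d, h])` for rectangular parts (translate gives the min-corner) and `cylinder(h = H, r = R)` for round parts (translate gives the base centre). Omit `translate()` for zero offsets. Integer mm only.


translate([418, 576, 0]) cylinder(h = 2276, r = 263);


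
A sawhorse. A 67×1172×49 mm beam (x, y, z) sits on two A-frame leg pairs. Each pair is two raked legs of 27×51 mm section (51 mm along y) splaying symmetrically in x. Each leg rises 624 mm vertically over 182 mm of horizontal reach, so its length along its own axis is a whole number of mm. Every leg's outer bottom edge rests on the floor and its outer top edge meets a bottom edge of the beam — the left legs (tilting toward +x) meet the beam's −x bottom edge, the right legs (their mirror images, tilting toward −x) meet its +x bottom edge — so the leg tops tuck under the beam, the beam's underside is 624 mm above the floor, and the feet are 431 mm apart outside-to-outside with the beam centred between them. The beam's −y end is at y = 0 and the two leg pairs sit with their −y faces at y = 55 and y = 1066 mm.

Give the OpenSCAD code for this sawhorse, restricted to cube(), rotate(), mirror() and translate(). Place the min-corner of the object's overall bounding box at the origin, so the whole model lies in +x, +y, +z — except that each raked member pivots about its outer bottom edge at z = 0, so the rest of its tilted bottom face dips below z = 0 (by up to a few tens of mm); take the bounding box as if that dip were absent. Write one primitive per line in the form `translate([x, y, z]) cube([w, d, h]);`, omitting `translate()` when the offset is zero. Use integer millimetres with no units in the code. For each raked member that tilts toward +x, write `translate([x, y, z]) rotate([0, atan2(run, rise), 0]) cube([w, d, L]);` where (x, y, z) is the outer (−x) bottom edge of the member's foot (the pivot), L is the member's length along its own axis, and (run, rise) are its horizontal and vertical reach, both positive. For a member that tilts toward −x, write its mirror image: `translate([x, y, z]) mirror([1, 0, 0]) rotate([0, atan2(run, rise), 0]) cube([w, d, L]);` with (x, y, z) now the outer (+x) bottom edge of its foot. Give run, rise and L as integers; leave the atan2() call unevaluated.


translate([182, 0, 624]) cube([67, 1172, 49]);
translate([0, 55, 0]) rotate([0, atan2(182, 624), 0]) cube([27, 51, 650]);
translate([431, 55, 0]) mirror([1, 0, 0]) rotate([0, atan2(182, 624), 0]) cube([27, 51, 650]);
translate([0, 1066, 0]) rotate([0, atan2(182, 624), 0]) cube([27, 51, 650]);
translate([431, 1066, 0]) mirror([1, 0, 0]) rotate([0, atan2(182, 624), 0]) cube([27, 51, 650]);


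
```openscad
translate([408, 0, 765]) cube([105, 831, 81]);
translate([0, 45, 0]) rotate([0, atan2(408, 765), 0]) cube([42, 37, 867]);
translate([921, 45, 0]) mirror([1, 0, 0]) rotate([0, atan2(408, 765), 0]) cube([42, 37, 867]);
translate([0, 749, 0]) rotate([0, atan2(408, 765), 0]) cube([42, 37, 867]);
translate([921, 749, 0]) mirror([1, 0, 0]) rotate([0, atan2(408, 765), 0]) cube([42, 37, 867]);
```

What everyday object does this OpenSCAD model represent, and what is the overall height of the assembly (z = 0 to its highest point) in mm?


A sawhorse. The overall height is 846 mm.

A beam across two mirrored pairs of raked legs — a sawhorse. The beam's underside is at z = 765 (matching the legs' vertical rise in atan2(408, 765)) and the beam is 81 mm tall, so its top is at 765 + 81 = 846 mm. The raked legs top out at the beam's underside, so that is the highest point.


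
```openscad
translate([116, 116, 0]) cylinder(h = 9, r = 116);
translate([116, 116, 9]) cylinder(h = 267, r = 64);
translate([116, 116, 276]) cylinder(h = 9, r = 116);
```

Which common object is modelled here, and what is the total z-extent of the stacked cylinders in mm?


A spool. The overall height is 285 mm.

Three coaxial cylinders, large–small–large — a spool. Two 9 mm flanges and a 267 mm core give 9 + 267 + 9 = 285 mm.


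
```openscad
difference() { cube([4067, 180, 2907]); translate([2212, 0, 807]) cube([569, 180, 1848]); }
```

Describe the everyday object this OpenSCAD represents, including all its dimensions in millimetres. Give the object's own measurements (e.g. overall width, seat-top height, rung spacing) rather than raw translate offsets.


A wall 4067 mm long (x), 180 mm thick (y), 2907 mm tall, with a rectangular window opening cut through it. The opening is 569 mm wide and 1848 mm tall; its sill is at z = 807 mm and its near (−x) edge is 2212 mm from the wall's −x end. The opening passes through the full wall thickness.


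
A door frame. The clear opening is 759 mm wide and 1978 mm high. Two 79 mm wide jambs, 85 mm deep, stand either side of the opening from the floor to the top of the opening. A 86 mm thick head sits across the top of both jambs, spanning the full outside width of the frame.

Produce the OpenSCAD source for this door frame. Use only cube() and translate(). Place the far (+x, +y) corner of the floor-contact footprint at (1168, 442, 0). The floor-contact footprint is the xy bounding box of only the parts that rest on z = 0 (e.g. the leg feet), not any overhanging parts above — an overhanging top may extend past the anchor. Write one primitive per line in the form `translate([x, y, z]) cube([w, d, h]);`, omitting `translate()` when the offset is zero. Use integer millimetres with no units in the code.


translate([251, 357, 0]) cube([79, 85, 1978]);
translate([1089, 357, 0]) cube([79, 85, 1978]);
translate([251, 357, 1978]) cube([917, 85, 86]);


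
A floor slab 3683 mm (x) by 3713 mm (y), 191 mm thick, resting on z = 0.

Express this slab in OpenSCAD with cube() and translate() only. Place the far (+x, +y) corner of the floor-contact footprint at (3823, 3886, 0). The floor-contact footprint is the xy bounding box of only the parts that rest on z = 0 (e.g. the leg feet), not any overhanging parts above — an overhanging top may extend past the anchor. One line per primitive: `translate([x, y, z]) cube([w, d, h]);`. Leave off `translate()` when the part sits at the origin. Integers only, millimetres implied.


translate([140, 173, 0]) cube([3683, 3713, 191]);


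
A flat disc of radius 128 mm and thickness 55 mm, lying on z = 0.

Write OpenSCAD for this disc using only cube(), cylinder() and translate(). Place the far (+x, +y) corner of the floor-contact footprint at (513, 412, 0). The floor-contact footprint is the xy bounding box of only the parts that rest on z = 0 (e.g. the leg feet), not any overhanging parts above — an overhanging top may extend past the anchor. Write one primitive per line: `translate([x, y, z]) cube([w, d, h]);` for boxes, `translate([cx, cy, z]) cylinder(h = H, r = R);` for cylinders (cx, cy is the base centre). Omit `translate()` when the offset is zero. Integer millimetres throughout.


translate([385, 284, 0]) cylinder(h = 55, r = 128);


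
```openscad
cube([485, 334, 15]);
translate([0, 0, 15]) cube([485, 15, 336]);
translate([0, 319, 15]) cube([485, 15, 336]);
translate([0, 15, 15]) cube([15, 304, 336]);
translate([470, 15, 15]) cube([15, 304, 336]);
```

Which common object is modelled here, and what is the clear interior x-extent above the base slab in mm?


An open box. The internal width is 455 mm.

A 485×334 base slab with four walls standing on it — an open box. The base is 485 mm wide and the walls are 15 mm thick, so the internal width is 485 − 2 × 15 = 455 mm.


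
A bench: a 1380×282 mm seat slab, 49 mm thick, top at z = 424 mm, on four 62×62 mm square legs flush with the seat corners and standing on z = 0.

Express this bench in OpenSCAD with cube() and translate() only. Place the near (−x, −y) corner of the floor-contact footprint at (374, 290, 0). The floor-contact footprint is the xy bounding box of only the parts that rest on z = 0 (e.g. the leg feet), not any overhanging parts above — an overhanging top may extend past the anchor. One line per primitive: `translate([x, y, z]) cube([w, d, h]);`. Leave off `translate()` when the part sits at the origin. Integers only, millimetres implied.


translate([374, 290, 375]) cube([1380, 282, 49]);
translate([374, 290, 0]) cube([62, 62, 375]);
translate([374, 510, 0]) cube([62, 62, 375]);
translate([1692, 290, 0]) cube([62, 62, 375]);
translate([1692, 510, 0]) cube([62, 62, 375]);


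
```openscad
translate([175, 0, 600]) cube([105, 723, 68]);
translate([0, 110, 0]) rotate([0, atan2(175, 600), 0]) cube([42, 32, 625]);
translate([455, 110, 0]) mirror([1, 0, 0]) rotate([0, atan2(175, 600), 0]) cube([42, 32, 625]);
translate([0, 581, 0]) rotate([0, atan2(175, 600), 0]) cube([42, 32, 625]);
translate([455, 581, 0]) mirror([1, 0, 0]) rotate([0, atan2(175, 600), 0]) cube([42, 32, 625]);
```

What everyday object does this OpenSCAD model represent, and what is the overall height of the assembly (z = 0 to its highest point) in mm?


A sawhorse. The overall height is 668 mm.

A beam across two mirrored pairs of raked legs — a sawhorse. The beam's underside is at z = 600 (matching the legs' vertical rise in atan2(175, 600)) and the beam is 68 mm tall, so its top is at 600 + 68 = 668 mm. The raked legs top out at the beam's underside, so that is the highest point.


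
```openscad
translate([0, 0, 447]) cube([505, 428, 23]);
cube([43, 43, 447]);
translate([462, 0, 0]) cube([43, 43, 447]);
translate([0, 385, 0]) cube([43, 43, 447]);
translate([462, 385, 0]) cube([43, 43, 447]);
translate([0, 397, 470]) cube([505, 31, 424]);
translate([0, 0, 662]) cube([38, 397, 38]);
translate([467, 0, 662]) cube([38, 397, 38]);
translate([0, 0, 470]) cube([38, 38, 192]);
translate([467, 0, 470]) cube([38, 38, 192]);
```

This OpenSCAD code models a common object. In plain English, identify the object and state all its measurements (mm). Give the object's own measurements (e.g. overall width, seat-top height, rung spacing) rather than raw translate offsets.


A chair. The seat is a 505×428×23 mm slab with its top at z = 470 mm, on four 43×43 mm corner legs (flush with the seat edges, standing on z = 0). A flat backrest 31 mm thick, 424 mm tall, spans the full seat width and rises from the seat top along its +y edge, rear face flush with the rear of the seat. Two armrests of 38×38 mm section run along each side from the seat's front edge to the front of the backrest, top faces 230 mm above the seat top and outer faces flush with the seat's x-edges; a 38×38 mm post under the front of each armrest stands on the seat at the front corner.


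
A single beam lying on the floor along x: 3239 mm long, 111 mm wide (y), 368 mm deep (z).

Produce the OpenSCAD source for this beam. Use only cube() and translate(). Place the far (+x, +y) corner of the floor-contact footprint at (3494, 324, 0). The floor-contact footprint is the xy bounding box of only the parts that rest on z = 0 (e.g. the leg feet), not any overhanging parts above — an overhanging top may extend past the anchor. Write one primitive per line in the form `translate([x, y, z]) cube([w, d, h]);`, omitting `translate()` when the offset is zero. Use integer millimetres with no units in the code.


translate([255, 213, 0]) cube([3239, 111, 368]);


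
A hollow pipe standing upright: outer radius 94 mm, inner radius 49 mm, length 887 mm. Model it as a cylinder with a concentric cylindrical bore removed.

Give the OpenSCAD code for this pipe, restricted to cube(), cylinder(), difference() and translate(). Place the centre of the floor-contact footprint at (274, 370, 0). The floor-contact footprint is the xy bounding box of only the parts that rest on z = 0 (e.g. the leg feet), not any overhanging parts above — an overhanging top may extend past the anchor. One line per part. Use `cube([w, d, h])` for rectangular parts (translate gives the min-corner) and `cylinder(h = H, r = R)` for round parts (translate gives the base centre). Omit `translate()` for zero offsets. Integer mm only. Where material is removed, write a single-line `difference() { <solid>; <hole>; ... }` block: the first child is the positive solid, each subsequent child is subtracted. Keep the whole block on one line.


difference() { translate([274, 370, 0]) cylinder(h = 887, r = 94); translate([274, 370, 0]) cylinder(h = 887, r = 49); }


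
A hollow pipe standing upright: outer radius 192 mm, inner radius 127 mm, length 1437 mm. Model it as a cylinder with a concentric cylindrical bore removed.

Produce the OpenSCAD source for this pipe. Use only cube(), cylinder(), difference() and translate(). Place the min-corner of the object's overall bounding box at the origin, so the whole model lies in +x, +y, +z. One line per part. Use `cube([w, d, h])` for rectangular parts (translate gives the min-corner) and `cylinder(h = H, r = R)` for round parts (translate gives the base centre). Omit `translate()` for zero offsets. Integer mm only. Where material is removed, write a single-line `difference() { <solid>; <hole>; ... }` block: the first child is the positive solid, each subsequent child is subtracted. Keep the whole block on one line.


difference() { translate([192, 192, 0]) cylinder(h = 1437, r = 192); translate([192, 192, 0]) cylinder(h = 1437, r = 127); }


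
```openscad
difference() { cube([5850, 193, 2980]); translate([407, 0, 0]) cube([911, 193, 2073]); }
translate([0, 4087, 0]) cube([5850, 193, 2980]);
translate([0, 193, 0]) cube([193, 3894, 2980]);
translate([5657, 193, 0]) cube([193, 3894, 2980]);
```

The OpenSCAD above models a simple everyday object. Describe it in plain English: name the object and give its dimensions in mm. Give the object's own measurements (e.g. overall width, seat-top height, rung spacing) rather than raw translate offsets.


A single room: four walls, each 2980 mm tall and 193 mm thick, enclosing an outside footprint 5850×4280 mm (x × y), no floor or roof. The front and back walls (−y and +y sides) run the full x-width; the side walls fit between their inner faces. A door opening 911 mm wide and 2073 mm tall is cut through the front wall from the floor up, its −x edge 407 mm from the wall's −x end.


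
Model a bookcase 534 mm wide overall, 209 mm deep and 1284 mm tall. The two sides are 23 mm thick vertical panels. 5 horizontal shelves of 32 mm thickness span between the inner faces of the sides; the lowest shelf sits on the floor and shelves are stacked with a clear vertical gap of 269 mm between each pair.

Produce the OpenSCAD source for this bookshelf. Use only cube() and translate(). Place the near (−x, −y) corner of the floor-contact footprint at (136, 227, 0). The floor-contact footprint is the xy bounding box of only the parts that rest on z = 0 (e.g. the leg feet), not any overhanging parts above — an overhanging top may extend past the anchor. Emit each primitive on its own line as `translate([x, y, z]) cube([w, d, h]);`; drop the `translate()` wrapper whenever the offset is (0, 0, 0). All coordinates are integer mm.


translate([136, 227, 0]) cube([23, 209, 1284]);
translate([647, 227, 0]) cube([23, 209, 1284]);
translate([159, 227, 0]) cube([488, 209, 32]);
translate([159, 227, 301]) cube([488, 209, 32]);
translate([159, 227, 602]) cube([488, 209, 32]);
translate([159, 227, 903]) cube([488, 209, 32]);
translate([159, 227, 1204]) cube([488, 209, 32]);


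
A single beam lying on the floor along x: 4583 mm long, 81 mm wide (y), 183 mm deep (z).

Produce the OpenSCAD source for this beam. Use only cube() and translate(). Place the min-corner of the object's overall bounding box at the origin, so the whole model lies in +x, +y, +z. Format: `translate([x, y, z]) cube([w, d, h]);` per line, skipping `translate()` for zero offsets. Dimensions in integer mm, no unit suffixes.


cube([4583, 81, 183]);


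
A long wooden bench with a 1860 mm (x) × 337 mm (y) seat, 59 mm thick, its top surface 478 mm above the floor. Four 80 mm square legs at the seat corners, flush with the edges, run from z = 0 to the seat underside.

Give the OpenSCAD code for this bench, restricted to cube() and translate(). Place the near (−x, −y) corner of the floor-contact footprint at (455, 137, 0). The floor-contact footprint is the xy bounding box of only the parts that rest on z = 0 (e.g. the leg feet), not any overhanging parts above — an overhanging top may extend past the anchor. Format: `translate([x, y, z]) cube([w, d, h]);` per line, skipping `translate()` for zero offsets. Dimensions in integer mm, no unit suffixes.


// leg_h = 478 − 59 = 419
translate([455, 137, 419]) cube([1860, 337, 59]);
translate([455, 137, 0]) cube([80, 80, 419]);
translate([455, 394, 0]) cube([80, 80, 419]);
translate([2235, 137, 0]) cube([80, 80, 419]);
translate([2235, 394, 0]) cube([80, 80, 419]);


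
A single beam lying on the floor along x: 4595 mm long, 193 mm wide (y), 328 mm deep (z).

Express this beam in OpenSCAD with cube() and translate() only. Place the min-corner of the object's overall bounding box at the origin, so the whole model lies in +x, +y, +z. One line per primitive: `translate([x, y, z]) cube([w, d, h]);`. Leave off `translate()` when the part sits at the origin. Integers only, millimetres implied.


cube([4595, 193, 328]);


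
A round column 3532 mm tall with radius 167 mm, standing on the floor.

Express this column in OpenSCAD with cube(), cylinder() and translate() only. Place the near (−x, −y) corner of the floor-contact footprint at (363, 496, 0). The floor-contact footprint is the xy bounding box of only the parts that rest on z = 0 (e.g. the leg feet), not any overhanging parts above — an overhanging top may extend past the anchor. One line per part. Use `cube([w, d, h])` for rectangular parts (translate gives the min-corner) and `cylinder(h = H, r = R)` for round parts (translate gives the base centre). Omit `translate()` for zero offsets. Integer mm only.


translate([530, 663, 0]) cylinder(h = 3532, r = 167);


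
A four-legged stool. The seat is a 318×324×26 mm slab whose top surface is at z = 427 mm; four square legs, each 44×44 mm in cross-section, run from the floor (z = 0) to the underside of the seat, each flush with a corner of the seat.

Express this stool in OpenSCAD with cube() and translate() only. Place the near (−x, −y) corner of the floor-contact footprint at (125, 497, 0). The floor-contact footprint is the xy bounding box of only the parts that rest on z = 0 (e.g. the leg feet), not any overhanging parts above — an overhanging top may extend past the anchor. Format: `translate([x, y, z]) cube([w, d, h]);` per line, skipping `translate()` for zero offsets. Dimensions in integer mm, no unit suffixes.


translate([125, 497, 401]) cube([318, 324, 26]);
translate([125, 497, 0]) cube([44, 44, 401]);
translate([399, 497, 0]) cube([44, 44, 401]);
translate([125, 777, 0]) cube([44, 44, 401]);
translate([399, 777, 0]) cube([44, 44, 401]);


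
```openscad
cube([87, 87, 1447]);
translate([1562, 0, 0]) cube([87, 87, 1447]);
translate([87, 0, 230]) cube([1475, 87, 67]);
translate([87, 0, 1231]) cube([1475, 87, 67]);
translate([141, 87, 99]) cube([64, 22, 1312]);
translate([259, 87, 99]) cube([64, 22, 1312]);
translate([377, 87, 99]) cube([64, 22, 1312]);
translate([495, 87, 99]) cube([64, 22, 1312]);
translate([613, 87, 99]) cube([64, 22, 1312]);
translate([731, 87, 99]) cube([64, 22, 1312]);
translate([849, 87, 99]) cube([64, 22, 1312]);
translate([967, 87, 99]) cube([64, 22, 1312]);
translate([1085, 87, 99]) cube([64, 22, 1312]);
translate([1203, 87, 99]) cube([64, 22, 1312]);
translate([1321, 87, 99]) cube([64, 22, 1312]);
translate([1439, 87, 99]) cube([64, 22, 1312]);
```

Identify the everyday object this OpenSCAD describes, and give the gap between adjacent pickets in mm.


A fence section. The picket gap is 54 mm.

Two posts, two rails, 12 pickets — a fence section. Span 1475 mm holds 12 pickets of 64 mm with 13 equal gaps: ⌊(1475 − 12·64) / 13⌋ = 54 mm.


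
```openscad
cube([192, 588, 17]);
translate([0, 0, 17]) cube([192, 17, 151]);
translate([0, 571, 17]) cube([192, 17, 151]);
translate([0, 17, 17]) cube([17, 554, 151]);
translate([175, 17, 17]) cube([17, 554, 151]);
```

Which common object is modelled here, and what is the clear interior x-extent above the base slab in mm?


An open box. The internal width is 158 mm.

A 192×588 base slab with four walls standing on it — an open box. The base is 192 mm wide and the walls are 17 mm thick, so the internal width is 192 − 2 × 17 = 158 mm.


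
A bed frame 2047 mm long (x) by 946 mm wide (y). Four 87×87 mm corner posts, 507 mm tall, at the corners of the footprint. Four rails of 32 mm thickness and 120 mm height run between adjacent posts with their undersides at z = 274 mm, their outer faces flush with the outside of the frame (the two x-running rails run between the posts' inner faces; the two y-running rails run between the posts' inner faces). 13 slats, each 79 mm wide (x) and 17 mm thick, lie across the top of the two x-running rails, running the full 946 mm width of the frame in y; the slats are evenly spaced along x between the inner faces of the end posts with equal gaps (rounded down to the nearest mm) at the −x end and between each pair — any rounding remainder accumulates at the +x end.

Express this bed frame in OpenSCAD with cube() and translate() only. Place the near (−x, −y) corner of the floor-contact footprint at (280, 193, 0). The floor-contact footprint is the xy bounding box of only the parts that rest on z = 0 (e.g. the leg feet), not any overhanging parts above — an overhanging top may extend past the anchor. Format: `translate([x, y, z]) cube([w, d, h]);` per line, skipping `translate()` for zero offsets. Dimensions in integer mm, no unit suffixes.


// slat z = rail_z + rail_h = 274 + 120 = 394
// slat gap = ⌊(1873 − 13·79) / 14⌋ = 60
translate([280, 193, 0]) cube([87, 87, 507]);
translate([280, 1052, 0]) cube([87, 87, 507]);
translate([2240, 193, 0]) cube([87, 87, 507]);
translate([2240, 1052, 0]) cube([87, 87, 507]);
translate([367, 193, 274]) cube([1873, 32, 120]);
translate([367, 1107, 274]) cube([1873, 32, 120]);
translate([280, 280, 274]) cube([32, 772, 120]);
translate([2295, 280, 274]) cube([32, 772, 120]);
translate([427, 193, 394]) cube([79, 946, 17]);
translate([566, 193, 394]) cube([79, 946, 17]);
translate([705, 193, 394]) cube([79, 946, 17]);
translate([844, 193, 394]) cube([79, 946, 17]);
translate([983, 193, 394]) cube([79, 946, 17]);
translate([1122, 193, 394]) cube([79, 946, 17]);
translate([1261, 193, 394]) cube([79, 946, 17]);
translate([1400, 193, 394]) cube([79, 946, 17]);
translate([1539, 193, 394]) cube([79, 946, 17]);
translate([1678, 193, 394]) cube([79, 946, 17]);
translate([1817, 193, 394]) cube([79, 946, 17]);
translate([1956, 193, 394]) cube([79, 946, 17]);
translate([2095, 193, 394]) cube([79, 946, 17]);


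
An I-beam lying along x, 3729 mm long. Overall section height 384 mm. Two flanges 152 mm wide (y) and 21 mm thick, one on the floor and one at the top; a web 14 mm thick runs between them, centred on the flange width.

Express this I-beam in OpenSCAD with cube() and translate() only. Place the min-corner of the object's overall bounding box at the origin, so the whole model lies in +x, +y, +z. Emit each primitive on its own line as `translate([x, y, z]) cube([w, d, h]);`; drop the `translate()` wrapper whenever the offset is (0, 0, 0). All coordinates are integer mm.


cube([3729, 152, 21]);
translate([0, 69, 21]) cube([3729, 14, 342]);
translate([0, 0, 363]) cube([3729, 152, 21]);


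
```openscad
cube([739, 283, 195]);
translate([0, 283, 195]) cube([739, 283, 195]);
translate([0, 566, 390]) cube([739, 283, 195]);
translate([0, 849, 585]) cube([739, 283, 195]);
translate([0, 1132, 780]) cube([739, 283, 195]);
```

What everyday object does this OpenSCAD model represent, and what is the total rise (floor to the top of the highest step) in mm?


A staircase. The total rise is 975 mm.

5 identical blocks, each offset up and back from the previous — a staircase. Each step is 195 mm tall and there are 5 of them, so the total rise is 5 × 195 = 975 mm.


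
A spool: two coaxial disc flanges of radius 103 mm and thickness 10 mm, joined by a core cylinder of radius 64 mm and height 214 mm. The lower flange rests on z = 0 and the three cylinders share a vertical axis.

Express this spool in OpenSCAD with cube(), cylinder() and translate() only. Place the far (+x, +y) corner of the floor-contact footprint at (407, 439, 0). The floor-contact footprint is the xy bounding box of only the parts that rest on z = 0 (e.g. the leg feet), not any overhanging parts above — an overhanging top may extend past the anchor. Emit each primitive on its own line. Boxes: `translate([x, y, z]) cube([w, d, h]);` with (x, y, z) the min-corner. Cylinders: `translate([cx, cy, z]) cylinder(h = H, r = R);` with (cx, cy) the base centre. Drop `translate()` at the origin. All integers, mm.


translate([304, 336, 0]) cylinder(h = 10, r = 103);
translate([304, 336, 10]) cylinder(h = 214, r = 64);
translate([304, 336, 224]) cylinder(h = 10, r = 103);


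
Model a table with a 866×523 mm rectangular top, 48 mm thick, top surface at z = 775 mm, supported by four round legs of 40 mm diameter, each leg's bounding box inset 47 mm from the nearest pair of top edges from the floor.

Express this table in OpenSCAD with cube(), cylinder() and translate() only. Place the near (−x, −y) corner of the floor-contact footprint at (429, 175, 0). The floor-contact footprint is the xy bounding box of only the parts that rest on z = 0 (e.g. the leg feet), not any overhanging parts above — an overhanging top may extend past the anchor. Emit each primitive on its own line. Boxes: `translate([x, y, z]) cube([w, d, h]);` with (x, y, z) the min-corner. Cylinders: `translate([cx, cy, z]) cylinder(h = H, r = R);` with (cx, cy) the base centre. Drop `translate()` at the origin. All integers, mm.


// leg_h = 775 - 48 = 727
translate([382, 128, 727]) cube([866, 523, 48]);
translate([449, 195, 0]) cylinder(h = 727, r = 20);
translate([1181, 195, 0]) cylinder(h = 727, r = 20);
translate([449, 584, 0]) cylinder(h = 727, r = 20);
translate([1181, 584, 0]) cylinder(h = 727, r = 20);


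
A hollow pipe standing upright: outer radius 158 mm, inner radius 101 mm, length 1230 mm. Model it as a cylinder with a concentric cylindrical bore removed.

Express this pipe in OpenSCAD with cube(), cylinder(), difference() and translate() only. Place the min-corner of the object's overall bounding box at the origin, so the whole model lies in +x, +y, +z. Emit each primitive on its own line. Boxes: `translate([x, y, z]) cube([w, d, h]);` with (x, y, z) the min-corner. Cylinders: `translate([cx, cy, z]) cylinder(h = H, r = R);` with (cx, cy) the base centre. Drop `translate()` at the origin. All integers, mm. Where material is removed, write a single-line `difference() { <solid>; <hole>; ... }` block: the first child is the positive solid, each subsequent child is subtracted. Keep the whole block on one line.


difference() { translate([158, 158, 0]) cylinder(h = 1230, r = 158); translate([158, 158, 0]) cylinder(h = 1230, r = 101); }


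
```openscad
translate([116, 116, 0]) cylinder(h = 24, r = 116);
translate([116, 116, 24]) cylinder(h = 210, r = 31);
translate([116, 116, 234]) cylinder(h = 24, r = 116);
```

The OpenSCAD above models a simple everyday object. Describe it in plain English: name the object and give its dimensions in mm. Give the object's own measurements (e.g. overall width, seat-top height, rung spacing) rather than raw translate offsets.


A spool: two coaxial disc flanges of radius 116 mm and thickness 24 mm, joined by a core cylinder of radius 31 mm and height 210 mm. The lower flange rests on z = 0 and the three cylinders share a vertical axis.
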